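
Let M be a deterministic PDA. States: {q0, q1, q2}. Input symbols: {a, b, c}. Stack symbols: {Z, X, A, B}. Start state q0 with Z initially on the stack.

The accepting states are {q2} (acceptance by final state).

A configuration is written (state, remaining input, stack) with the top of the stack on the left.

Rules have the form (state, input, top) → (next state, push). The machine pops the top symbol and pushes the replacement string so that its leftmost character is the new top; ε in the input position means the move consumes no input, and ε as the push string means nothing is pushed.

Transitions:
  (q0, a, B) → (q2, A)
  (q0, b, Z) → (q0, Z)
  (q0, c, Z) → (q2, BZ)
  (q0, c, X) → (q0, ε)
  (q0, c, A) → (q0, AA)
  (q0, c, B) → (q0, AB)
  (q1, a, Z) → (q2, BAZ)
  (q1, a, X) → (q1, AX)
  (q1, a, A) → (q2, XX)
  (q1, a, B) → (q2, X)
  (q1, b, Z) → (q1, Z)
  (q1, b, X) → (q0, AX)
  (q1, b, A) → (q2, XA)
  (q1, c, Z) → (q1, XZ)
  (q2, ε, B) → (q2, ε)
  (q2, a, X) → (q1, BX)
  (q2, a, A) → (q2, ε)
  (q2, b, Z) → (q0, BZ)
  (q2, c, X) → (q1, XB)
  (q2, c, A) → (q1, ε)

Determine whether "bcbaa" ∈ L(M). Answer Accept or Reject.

(q0, bcbaa, Z)
  read b, top Z: go to q0, push Z → (q0, cbaa, Z)
  read c, top Z: go to q2, push BZ → (q2, baa, BZ)
  ε-move, top B: go to q2, push ε → (q2, baa, Z)
  read b, top Z: go to q0, push BZ → (q0, aa, BZ)
  read a, top B: go to q2, push A → (q2, a, AZ)
  read a, top A: go to q2, push ε → (q2, ε, Z)
All input consumed; state q2 ∈ F.

Accept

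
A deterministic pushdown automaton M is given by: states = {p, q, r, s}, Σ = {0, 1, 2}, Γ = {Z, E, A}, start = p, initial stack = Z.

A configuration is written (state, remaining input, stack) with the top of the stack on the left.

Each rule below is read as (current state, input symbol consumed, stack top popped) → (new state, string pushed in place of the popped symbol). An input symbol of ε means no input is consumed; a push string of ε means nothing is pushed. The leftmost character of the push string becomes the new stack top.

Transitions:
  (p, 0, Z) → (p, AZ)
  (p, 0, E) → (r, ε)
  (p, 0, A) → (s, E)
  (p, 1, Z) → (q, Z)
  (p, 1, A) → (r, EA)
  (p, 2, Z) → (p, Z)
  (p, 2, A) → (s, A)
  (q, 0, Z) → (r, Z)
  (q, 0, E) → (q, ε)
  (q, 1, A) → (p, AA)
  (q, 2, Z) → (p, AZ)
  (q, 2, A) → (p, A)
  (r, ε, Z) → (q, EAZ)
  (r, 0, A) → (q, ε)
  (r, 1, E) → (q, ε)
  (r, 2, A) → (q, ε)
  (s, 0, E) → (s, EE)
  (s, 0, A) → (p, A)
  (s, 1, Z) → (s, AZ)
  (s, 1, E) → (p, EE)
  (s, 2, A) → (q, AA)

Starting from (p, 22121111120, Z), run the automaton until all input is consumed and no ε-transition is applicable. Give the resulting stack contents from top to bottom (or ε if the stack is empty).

EAZ

(p, 22121111120, Z)
  read 2, top Z: go to p, push Z → (p, 2121111120, Z)
  read 2, top Z: go to p, push Z → (p, 121111120, Z)
  read 1, top Z: go to q, push Z → (q, 21111120, Z)
  read 2, top Z: go to p, push AZ → (p, 1111120, AZ)
  read 1, top A: go to r, push EA → (r, 111120, EAZ)
  read 1, top E: go to q, push ε → (q, 11120, AZ)
  read 1, top A: go to p, push AA → (p, 1120, AAZ)
  read 1, top A: go to r, push EA → (r, 120, EAAZ)
  read 1, top E: go to q, push ε → (q, 20, AAZ)
  read 2, top A: go to p, push A → (p, 0, AAZ)
  read 0, top A: go to s, push E → (s, ε, EAZ)
All input consumed in state s with stack EAZ.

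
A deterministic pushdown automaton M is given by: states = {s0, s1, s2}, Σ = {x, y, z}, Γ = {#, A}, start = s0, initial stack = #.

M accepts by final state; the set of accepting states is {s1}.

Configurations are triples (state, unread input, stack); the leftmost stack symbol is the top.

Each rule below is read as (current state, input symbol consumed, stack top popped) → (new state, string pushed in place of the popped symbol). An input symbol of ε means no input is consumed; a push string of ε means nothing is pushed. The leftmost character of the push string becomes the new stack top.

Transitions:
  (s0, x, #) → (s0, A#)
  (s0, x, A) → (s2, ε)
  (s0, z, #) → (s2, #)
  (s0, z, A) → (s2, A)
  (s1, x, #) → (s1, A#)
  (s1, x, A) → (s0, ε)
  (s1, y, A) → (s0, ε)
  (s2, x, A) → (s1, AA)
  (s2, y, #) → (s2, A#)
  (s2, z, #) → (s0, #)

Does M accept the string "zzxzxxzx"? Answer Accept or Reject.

(s0, zzxzxxzx, #)
  read z, top #: go to s2, push # → (s2, zxzxxzx, #)
  read z, top #: go to s0, push # → (s0, xzxxzx, #)
  read x, top #: go to s0, push A# → (s0, zxxzx, A#)
  read z, top A: go to s2, push A → (s2, xxzx, A#)
  read x, top A: go to s1, push AA → (s1, xzx, AA#)
  read x, top A: go to s0, push ε → (s0, zx, A#)
  read z, top A: go to s2, push A → (s2, x, A#)
  read x, top A: go to s1, push AA → (s1, ε, AA#)
All input consumed; state s1 ∈ F.

Accept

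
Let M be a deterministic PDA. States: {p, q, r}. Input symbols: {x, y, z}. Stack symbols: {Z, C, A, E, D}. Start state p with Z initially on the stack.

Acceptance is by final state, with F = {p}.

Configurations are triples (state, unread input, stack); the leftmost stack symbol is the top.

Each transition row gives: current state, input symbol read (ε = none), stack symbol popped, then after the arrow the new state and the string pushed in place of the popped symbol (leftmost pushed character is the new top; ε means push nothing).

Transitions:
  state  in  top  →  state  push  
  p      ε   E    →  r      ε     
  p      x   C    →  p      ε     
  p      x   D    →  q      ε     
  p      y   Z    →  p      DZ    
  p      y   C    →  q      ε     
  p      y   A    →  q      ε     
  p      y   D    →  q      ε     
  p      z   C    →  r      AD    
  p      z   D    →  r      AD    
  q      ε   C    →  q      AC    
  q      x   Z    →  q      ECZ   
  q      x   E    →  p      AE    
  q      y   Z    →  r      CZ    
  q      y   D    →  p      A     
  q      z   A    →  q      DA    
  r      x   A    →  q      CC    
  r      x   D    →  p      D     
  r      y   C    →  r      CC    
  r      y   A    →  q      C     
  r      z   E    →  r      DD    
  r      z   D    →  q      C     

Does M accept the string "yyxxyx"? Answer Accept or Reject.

(p, yyxxyx, Z)
  read y, top Z: go to p, push DZ → (p, yxxyx, DZ)
  read y, top D: go to q, push ε → (q, xxyx, Z)
  read x, top Z: go to q, push ECZ → (q, xyx, ECZ)
  read x, top E: go to p, push AE → (p, yx, AECZ)
  read y, top A: go to q, push ε → (q, x, ECZ)
  read x, top E: go to p, push AE → (p, ε, AECZ)
All input consumed; state p ∈ F.

Accept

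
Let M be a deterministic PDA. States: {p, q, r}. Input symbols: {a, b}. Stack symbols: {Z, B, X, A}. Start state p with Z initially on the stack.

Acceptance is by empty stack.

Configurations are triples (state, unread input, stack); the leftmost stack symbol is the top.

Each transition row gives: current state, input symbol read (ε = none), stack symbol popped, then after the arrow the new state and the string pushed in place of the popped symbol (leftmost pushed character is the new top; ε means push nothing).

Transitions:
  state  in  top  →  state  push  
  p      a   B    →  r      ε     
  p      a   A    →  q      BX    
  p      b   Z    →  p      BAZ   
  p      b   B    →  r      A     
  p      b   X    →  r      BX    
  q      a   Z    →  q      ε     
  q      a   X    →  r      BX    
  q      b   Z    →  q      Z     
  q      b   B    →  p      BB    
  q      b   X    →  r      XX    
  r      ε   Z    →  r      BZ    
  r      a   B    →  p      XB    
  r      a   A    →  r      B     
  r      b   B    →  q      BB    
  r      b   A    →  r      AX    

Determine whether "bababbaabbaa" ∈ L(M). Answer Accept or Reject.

(p, bababbaabbaa, Z) ⊢ (p, ababbaabbaa, BAZ) ⊢ (r, babbaabbaa, AZ) ⊢ (r, abbaabbaa, AXZ) ⊢ (r, bbaabbaa, BXZ) ⊢ (q, baabbaa, BBXZ) ⊢ (p, aabbaa, BBBXZ) ⊢ (r, abbaa, BBXZ) ⊢ (p, bbaa, XBBXZ) ⊢ (r, baa, BXBBXZ) ⊢ (q, aa, BBXBBXZ)
No transition applies at (q, aa, BBXBBXZ); input not fully consumed.

Reject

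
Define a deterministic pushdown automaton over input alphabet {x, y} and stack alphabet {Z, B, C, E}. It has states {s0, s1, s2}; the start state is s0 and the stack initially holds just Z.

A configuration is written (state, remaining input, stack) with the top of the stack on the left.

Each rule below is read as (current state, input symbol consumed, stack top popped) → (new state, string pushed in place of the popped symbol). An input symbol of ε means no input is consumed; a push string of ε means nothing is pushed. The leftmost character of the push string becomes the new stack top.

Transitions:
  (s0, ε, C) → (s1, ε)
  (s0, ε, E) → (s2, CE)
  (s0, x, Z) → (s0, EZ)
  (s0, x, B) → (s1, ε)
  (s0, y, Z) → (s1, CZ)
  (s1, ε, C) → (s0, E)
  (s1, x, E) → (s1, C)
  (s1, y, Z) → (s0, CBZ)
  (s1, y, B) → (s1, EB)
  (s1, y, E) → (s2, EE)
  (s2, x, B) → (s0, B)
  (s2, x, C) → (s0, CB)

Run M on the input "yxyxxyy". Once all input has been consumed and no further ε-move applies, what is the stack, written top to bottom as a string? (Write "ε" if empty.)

EEBEBEZ

(s0, yxyxxyy, Z)
  read y, top Z: go to s1, push CZ → (s1, xyxxyy, CZ)
  ε-move, top C: go to s0, push E → (s0, xyxxyy, EZ)
  ε-move, top E: go to s2, push CE → (s2, xyxxyy, CEZ)
  read x, top C: go to s0, push CB → (s0, yxxyy, CBEZ)
  ε-move, top C: go to s1, push ε → (s1, yxxyy, BEZ)
  read y, top B: go to s1, push EB → (s1, xxyy, EBEZ)
  read x, top E: go to s1, push C → (s1, xyy, CBEZ)
  ε-move, top C: go to s0, push E → (s0, xyy, EBEZ)
  ε-move, top E: go to s2, push CE → (s2, xyy, CEBEZ)
  read x, top C: go to s0, push CB → (s0, yy, CBEBEZ)
  ε-move, top C: go to s1, push ε → (s1, yy, BEBEZ)
  read y, top B: go to s1, push EB → (s1, y, EBEBEZ)
  read y, top E: go to s2, push EE → (s2, ε, EEBEBEZ)
All input consumed in state s2 with stack EEBEBEZ.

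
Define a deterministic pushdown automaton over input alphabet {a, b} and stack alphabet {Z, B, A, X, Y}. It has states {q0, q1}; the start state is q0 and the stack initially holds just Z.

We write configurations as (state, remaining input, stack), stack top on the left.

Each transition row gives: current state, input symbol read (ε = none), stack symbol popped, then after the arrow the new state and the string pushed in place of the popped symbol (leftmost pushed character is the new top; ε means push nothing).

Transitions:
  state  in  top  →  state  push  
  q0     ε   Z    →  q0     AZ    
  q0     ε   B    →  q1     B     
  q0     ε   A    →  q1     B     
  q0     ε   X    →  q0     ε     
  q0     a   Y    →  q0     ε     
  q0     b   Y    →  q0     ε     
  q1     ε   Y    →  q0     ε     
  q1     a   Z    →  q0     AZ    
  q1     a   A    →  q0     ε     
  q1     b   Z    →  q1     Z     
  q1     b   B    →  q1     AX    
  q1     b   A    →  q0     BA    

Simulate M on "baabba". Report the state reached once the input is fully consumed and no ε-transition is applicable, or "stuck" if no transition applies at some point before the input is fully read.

(q0, baabba, Z) ⊢ (q0, baabba, AZ) ⊢ (q1, baabba, BZ) ⊢ (q1, aabba, AXZ) ⊢ (q0, abba, XZ) ⊢ (q0, abba, Z) ⊢ (q0, abba, AZ) ⊢ (q1, abba, BZ)
No transition for (q1, a, top B); M blocks with input abba remaining.

stuck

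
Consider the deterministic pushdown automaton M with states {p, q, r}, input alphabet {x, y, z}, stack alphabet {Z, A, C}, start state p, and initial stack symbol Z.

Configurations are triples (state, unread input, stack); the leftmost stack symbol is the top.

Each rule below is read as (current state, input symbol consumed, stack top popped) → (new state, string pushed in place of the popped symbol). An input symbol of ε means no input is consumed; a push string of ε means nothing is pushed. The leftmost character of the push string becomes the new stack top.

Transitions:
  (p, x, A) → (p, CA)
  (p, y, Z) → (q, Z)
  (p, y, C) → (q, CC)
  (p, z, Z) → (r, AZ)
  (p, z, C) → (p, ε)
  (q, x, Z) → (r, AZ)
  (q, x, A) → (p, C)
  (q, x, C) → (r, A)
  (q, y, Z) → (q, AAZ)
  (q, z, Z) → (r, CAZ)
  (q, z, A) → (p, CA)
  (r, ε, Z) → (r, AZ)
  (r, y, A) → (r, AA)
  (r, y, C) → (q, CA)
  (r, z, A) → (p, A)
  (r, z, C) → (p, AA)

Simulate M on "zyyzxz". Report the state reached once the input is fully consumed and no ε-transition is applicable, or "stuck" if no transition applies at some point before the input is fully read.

(p, zyyzxz, Z) ⊢ (r, yyzxz, AZ) ⊢ (r, yzxz, AAZ) ⊢ (r, zxz, AAAZ) ⊢ (p, xz, AAAZ) ⊢ (p, z, CAAAZ) ⊢ (p, ε, AAAZ)
All input consumed; M is in state p.

p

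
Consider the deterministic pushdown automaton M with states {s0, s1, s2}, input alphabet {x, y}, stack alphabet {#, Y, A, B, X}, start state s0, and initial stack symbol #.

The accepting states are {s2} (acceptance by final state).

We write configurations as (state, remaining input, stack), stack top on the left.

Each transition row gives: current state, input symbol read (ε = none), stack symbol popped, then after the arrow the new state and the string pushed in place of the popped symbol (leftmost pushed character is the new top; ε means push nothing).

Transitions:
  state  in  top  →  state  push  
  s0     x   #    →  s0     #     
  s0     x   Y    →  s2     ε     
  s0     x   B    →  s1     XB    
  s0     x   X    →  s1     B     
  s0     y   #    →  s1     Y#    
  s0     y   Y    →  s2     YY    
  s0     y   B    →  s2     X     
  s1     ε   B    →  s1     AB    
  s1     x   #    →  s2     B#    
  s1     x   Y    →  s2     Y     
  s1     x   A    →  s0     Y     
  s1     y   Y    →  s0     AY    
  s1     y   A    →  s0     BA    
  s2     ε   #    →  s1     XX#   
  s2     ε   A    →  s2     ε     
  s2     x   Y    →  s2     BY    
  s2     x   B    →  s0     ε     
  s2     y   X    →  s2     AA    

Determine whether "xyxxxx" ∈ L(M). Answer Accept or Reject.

Accept

(s0, xyxxxx, #) ⊢ (s0, yxxxx, #) ⊢ (s1, xxxx, Y#) ⊢ (s2, xxx, Y#) ⊢ (s2, xx, BY#) ⊢ (s0, x, Y#) ⊢ (s2, ε, #)
All input consumed; state s2 ∈ F.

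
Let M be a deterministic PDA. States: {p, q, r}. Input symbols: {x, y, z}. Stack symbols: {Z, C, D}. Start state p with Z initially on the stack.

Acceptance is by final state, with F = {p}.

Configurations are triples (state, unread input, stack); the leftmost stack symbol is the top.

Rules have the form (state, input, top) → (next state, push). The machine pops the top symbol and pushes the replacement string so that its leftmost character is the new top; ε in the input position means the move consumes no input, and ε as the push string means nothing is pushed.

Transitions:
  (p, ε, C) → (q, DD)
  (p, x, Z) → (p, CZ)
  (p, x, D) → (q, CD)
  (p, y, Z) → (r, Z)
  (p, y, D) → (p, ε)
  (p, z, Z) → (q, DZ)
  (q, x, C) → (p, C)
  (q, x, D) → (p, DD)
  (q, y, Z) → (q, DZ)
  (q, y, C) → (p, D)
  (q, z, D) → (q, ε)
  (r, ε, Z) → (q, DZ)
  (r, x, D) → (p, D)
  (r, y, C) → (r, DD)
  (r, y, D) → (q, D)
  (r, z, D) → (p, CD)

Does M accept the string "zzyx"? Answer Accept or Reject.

Accept

(p, zzyx, Z)
  read z, top Z: go to q, push DZ → (q, zyx, DZ)
  read z, top D: go to q, push ε → (q, yx, Z)
  read y, top Z: go to q, push DZ → (q, x, DZ)
  read x, top D: go to p, push DD → (p, ε, DDZ)
All input consumed; state p ∈ F.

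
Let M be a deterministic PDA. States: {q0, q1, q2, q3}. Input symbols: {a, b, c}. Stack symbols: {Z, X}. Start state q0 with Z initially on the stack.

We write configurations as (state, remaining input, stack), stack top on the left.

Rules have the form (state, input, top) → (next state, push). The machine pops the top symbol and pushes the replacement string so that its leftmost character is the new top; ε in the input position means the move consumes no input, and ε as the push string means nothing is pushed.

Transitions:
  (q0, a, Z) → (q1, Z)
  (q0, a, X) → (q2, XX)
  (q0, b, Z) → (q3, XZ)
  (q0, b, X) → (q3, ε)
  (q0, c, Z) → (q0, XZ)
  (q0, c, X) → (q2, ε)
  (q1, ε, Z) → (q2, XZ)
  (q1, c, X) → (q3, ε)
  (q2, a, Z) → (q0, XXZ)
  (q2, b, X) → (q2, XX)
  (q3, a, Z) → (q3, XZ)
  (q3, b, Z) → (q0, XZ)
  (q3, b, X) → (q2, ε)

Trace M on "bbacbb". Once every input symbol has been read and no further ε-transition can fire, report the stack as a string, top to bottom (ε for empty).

XXXZ

(q0, bbacbb, Z)
  read b, top Z: go to q3, push XZ → (q3, bacbb, XZ)
  read b, top X: go to q2, push ε → (q2, acbb, Z)
  read a, top Z: go to q0, push XXZ → (q0, cbb, XXZ)
  read c, top X: go to q2, push ε → (q2, bb, XZ)
  read b, top X: go to q2, push XX → (q2, b, XXZ)
  read b, top X: go to q2, push XX → (q2, ε, XXXZ)
All input consumed in state q2 with stack XXXZ.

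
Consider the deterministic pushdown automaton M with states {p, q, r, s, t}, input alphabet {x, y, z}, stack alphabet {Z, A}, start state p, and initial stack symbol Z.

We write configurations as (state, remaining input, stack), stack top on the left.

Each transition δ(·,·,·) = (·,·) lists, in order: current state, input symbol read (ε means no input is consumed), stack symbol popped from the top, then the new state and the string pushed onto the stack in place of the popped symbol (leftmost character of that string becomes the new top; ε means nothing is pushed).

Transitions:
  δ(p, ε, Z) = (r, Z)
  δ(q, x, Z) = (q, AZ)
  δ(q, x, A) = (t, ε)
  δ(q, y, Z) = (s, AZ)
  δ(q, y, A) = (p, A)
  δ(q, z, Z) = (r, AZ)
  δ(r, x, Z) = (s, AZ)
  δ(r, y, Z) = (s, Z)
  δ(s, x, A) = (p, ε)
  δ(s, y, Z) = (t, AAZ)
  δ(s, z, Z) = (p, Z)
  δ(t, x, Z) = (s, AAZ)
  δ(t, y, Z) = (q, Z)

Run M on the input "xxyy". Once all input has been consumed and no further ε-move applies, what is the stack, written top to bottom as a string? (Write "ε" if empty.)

AAZ

(p, xxyy, Z)
  ε-move, top Z: go to r, push Z → (r, xxyy, Z)
  read x, top Z: go to s, push AZ → (s, xyy, AZ)
  read x, top A: go to p, push ε → (p, yy, Z)
  ε-move, top Z: go to r, push Z → (r, yy, Z)
  read y, top Z: go to s, push Z → (s, y, Z)
  read y, top Z: go to t, push AAZ → (t, ε, AAZ)
All input consumed in state t with stack AAZ.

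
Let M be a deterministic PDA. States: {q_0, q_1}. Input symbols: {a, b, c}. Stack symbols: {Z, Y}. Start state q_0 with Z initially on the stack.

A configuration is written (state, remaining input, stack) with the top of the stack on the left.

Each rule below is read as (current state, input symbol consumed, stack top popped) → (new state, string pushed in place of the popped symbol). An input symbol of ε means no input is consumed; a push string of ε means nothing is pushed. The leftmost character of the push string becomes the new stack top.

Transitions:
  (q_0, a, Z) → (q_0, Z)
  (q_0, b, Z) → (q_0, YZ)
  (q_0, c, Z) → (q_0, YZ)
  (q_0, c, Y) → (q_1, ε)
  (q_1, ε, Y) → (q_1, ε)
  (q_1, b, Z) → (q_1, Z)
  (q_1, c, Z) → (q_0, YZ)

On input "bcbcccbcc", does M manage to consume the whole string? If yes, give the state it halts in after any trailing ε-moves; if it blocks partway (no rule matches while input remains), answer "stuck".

stuck

(q_0, bcbcccbcc, Z)
  read b, top Z: go to q_0, push YZ → (q_0, cbcccbcc, YZ)
  read c, top Y: go to q_1, push ε → (q_1, bcccbcc, Z)
  read b, top Z: go to q_1, push Z → (q_1, cccbcc, Z)
  read c, top Z: go to q_0, push YZ → (q_0, ccbcc, YZ)
  read c, top Y: go to q_1, push ε → (q_1, cbcc, Z)
  read c, top Z: go to q_0, push YZ → (q_0, bcc, YZ)
No transition for (q_0, b, top Y); M blocks with input bcc remaining.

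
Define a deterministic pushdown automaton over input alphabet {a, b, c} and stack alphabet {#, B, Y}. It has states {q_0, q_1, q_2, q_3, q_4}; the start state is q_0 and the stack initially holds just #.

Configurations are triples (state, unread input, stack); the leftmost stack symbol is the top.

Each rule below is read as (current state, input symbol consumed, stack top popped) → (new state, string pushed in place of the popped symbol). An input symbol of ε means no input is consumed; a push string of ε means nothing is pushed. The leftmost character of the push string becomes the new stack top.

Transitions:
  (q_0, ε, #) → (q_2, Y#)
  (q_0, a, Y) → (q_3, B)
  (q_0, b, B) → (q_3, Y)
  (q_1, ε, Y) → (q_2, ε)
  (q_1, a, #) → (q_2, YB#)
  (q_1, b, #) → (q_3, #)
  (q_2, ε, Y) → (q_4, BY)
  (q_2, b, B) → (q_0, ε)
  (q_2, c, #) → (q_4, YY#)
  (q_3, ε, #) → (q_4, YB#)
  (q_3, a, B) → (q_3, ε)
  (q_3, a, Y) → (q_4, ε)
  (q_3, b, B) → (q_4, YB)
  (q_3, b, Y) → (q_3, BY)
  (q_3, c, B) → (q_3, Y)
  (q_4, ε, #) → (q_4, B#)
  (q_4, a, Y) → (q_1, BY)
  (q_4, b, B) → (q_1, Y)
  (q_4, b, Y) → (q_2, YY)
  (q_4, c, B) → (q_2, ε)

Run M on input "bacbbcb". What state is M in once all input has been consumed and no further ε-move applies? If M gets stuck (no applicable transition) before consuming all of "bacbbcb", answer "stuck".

(q_0, bacbbcb, #) ⊢ (q_2, bacbbcb, Y#) ⊢ (q_4, bacbbcb, BY#) ⊢ (q_1, acbbcb, YY#) ⊢ (q_2, acbbcb, Y#) ⊢ (q_4, acbbcb, BY#)
No transition for (q_4, a, top B); M blocks with input acbbcb remaining.

stuck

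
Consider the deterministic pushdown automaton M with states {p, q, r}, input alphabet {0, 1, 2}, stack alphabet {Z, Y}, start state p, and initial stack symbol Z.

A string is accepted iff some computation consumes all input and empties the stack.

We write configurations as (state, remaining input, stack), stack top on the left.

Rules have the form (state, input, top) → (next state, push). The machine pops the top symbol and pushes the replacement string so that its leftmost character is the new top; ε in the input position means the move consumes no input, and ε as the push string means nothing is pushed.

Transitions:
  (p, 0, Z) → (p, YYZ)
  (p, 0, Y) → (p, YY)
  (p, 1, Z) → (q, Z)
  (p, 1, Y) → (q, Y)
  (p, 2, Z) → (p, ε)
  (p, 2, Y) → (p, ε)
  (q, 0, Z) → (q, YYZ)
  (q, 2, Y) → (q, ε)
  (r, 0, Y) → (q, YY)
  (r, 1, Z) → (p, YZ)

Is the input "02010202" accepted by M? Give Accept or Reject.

(p, 02010202, Z)
  read 0, top Z: go to p, push YYZ → (p, 2010202, YYZ)
  read 2, top Y: go to p, push ε → (p, 010202, YZ)
  read 0, top Y: go to p, push YY → (p, 10202, YYZ)
  read 1, top Y: go to q, push Y → (q, 0202, YYZ)
No transition applies at (q, 0202, YYZ); input not fully consumed.

Reject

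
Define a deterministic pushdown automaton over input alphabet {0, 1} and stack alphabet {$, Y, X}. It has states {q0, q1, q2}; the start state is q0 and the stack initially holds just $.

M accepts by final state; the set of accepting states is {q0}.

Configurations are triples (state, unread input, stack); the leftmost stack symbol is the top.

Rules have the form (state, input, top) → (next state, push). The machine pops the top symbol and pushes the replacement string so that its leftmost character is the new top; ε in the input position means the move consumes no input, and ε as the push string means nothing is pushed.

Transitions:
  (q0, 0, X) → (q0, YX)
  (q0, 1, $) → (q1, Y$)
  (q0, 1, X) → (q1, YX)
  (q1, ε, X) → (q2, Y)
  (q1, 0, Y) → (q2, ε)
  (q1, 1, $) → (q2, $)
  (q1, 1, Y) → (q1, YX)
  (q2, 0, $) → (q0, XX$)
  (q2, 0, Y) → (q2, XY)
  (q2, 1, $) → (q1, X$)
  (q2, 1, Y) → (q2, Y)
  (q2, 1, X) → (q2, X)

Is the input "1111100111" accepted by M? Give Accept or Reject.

Reject

(q0, 1111100111, $)
  read 1, top $: go to q1, push Y$ → (q1, 111100111, Y$)
  read 1, top Y: go to q1, push YX → (q1, 11100111, YX$)
  read 1, top Y: go to q1, push YX → (q1, 1100111, YXX$)
  read 1, top Y: go to q1, push YX → (q1, 100111, YXXX$)
  read 1, top Y: go to q1, push YX → (q1, 00111, YXXXX$)
  read 0, top Y: go to q2, push ε → (q2, 0111, XXXX$)
No transition applies at (q2, 0111, XXXX$); input not fully consumed.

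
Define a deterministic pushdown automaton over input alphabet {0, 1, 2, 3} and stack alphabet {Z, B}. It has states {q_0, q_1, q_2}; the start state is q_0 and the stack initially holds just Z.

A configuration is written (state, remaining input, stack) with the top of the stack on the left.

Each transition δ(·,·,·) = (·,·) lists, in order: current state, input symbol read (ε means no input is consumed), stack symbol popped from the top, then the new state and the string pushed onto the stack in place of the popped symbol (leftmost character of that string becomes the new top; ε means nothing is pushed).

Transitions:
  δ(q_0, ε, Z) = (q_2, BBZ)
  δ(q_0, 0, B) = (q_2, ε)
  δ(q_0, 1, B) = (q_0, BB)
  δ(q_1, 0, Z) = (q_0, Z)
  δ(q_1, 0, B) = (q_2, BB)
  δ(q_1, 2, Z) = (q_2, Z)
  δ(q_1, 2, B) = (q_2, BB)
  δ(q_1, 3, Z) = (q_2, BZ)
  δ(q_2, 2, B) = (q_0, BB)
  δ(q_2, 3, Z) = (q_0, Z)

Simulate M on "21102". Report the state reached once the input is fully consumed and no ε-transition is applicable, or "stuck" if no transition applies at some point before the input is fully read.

q_0

(q_0, 21102, Z)
  ε-move, top Z: go to q_2, push BBZ → (q_2, 21102, BBZ)
  read 2, top B: go to q_0, push BB → (q_0, 1102, BBBZ)
  read 1, top B: go to q_0, push BB → (q_0, 102, BBBBZ)
  read 1, top B: go to q_0, push BB → (q_0, 02, BBBBBZ)
  read 0, top B: go to q_2, push ε → (q_2, 2, BBBBZ)
  read 2, top B: go to q_0, push BB → (q_0, ε, BBBBBZ)
All input consumed; M is in state q_0.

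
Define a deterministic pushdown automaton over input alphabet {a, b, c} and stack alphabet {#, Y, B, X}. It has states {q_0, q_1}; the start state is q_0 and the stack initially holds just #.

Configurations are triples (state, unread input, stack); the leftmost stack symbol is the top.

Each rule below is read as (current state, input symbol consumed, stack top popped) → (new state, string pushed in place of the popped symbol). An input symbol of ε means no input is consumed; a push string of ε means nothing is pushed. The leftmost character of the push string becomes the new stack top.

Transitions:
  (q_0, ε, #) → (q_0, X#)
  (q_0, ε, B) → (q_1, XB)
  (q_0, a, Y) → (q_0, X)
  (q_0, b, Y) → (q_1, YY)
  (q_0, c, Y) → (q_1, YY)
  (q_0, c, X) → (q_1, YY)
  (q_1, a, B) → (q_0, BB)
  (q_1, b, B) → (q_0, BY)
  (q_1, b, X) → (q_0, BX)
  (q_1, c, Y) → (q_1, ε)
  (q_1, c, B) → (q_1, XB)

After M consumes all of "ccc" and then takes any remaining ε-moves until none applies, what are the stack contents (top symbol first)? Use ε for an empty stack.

#

(q_0, ccc, #)
  ε-move, top #: go to q_0, push X# → (q_0, ccc, X#)
  read c, top X: go to q_1, push YY → (q_1, cc, YY#)
  read c, top Y: go to q_1, push ε → (q_1, c, Y#)
  read c, top Y: go to q_1, push ε → (q_1, ε, #)
All input consumed in state q_1 with stack #.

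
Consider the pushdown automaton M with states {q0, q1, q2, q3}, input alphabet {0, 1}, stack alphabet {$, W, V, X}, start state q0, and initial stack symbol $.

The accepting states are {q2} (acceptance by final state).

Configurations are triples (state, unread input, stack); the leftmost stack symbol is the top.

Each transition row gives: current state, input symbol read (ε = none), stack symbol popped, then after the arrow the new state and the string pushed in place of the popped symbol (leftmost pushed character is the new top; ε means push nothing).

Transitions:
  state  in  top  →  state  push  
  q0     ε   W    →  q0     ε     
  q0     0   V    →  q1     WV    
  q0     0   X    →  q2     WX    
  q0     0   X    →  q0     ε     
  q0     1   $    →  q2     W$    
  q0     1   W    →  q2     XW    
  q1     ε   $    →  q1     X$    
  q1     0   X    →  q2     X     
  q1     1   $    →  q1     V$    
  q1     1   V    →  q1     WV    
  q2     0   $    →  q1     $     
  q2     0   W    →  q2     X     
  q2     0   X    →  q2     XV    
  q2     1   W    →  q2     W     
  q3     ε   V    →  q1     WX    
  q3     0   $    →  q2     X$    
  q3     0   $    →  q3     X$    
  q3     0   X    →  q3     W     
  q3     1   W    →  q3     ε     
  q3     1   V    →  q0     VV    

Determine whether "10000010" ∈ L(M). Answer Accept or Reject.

No computation consumes all input and reaches a final state.

Reject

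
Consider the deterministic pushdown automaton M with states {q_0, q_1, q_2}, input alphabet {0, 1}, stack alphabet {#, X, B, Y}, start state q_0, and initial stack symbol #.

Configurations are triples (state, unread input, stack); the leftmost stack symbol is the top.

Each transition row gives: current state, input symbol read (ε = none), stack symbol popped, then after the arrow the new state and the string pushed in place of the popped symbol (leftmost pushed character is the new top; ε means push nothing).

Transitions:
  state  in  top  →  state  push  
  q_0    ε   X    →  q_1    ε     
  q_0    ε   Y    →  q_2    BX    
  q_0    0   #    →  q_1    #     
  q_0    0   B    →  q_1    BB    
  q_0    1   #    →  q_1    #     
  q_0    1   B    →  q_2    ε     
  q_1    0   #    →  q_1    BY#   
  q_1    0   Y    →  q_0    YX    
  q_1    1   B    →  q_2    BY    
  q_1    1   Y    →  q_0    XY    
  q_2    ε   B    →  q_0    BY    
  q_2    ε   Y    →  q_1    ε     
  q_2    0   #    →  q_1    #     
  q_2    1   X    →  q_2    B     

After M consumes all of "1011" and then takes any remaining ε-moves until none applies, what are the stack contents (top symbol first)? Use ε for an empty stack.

YY#

(q_0, 1011, #)
  read 1, top #: go to q_1, push # → (q_1, 011, #)
  read 0, top #: go to q_1, push BY# → (q_1, 11, BY#)
  read 1, top B: go to q_2, push BY → (q_2, 1, BYY#)
  ε-move, top B: go to q_0, push BY → (q_0, 1, BYYY#)
  read 1, top B: go to q_2, push ε → (q_2, ε, YYY#)
  ε-move, top Y: go to q_1, push ε → (q_1, ε, YY#)
All input consumed in state q_1 with stack YY#.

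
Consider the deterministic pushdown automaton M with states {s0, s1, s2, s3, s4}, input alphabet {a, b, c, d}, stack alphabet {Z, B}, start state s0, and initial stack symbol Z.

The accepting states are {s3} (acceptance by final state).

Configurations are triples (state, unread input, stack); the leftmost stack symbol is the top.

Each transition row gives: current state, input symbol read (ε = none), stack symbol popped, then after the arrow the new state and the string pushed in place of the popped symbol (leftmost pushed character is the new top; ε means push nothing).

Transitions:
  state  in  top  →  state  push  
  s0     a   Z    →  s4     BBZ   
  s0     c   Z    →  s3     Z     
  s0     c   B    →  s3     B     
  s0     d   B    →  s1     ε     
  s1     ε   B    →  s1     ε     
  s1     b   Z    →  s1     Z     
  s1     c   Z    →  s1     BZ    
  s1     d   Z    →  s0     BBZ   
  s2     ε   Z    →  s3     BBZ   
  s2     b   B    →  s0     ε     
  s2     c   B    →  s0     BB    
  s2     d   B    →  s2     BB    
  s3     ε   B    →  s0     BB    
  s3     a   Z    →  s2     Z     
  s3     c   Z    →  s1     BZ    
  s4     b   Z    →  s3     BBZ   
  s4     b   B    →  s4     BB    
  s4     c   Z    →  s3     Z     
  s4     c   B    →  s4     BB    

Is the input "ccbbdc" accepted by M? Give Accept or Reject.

Accept

(s0, ccbbdc, Z)
  read c, top Z: go to s3, push Z → (s3, cbbdc, Z)
  read c, top Z: go to s1, push BZ → (s1, bbdc, BZ)
  ε-move, top B: go to s1, push ε → (s1, bbdc, Z)
  read b, top Z: go to s1, push Z → (s1, bdc, Z)
  read b, top Z: go to s1, push Z → (s1, dc, Z)
  read d, top Z: go to s0, push BBZ → (s0, c, BBZ)
  read c, top B: go to s3, push B → (s3, ε, BBZ)
All input consumed; state s3 ∈ F.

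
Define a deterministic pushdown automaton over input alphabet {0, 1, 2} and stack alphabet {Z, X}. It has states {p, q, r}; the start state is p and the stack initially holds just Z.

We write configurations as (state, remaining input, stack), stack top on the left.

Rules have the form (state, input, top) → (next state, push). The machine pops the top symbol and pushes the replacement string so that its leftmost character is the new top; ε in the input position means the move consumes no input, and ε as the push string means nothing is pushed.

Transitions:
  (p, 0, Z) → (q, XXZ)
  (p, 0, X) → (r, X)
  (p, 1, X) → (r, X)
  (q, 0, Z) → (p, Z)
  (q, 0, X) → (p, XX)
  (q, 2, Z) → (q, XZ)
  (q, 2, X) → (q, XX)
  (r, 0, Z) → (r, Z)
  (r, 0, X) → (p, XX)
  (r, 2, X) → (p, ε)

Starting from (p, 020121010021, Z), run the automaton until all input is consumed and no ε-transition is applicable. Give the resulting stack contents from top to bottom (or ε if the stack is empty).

(p, 020121010021, Z) ⊢ (q, 20121010021, XXZ) ⊢ (q, 0121010021, XXXZ) ⊢ (p, 121010021, XXXXZ) ⊢ (r, 21010021, XXXXZ) ⊢ (p, 1010021, XXXZ) ⊢ (r, 010021, XXXZ) ⊢ (p, 10021, XXXXZ) ⊢ (r, 0021, XXXXZ) ⊢ (p, 021, XXXXXZ) ⊢ (r, 21, XXXXXZ) ⊢ (p, 1, XXXXZ) ⊢ (r, ε, XXXXZ)
All input consumed in state r with stack XXXXZ.

XXXXZ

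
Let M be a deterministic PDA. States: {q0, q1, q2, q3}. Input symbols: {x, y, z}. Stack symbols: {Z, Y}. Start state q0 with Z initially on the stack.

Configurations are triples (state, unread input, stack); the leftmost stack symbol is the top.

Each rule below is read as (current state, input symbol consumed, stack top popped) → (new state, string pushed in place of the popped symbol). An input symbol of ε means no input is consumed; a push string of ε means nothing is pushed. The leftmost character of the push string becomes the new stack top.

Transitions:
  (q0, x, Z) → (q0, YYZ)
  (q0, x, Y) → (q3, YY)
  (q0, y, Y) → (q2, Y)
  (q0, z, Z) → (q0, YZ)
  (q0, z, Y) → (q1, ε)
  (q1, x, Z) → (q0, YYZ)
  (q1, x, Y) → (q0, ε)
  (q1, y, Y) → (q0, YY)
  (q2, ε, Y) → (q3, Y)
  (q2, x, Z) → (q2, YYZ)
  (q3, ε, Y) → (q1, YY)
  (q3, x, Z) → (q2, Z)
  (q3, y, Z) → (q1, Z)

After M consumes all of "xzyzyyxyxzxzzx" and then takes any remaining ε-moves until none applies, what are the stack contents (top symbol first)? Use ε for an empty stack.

(q0, xzyzyyxyxzxzzx, Z)
  read x, top Z: go to q0, push YYZ → (q0, zyzyyxyxzxzzx, YYZ)
  read z, top Y: go to q1, push ε → (q1, yzyyxyxzxzzx, YZ)
  read y, top Y: go to q0, push YY → (q0, zyyxyxzxzzx, YYZ)
  read z, top Y: go to q1, push ε → (q1, yyxyxzxzzx, YZ)
  read y, top Y: go to q0, push YY → (q0, yxyxzxzzx, YYZ)
  read y, top Y: go to q2, push Y → (q2, xyxzxzzx, YYZ)
  ε-move, top Y: go to q3, push Y → (q3, xyxzxzzx, YYZ)
  ε-move, top Y: go to q1, push YY → (q1, xyxzxzzx, YYYZ)
  read x, top Y: go to q0, push ε → (q0, yxzxzzx, YYZ)
  read y, top Y: go to q2, push Y → (q2, xzxzzx, YYZ)
  ε-move, top Y: go to q3, push Y → (q3, xzxzzx, YYZ)
  ε-move, top Y: go to q1, push YY → (q1, xzxzzx, YYYZ)
  read x, top Y: go to q0, push ε → (q0, zxzzx, YYZ)
  read z, top Y: go to q1, push ε → (q1, xzzx, YZ)
  read x, top Y: go to q0, push ε → (q0, zzx, Z)
  read z, top Z: go to q0, push YZ → (q0, zx, YZ)
  read z, top Y: go to q1, push ε → (q1, x, Z)
  read x, top Z: go to q0, push YYZ → (q0, ε, YYZ)
All input consumed in state q0 with stack YYZ.

YYZ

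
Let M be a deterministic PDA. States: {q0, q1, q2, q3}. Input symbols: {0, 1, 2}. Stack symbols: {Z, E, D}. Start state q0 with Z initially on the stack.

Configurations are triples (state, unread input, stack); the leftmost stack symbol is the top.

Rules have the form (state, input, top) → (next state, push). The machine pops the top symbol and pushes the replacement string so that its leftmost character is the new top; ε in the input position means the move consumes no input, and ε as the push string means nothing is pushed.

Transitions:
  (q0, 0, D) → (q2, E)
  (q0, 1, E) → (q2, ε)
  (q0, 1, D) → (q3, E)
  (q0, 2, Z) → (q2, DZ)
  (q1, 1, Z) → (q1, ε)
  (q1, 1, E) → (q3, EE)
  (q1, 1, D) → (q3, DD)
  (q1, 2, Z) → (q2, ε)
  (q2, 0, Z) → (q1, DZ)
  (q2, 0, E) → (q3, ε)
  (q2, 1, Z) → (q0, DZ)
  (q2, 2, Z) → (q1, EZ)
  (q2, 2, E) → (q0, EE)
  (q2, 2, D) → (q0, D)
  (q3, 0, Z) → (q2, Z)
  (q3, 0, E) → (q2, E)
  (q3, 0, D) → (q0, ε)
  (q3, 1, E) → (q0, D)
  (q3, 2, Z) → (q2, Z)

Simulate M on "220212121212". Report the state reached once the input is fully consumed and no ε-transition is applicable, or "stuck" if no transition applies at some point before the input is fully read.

(q0, 220212121212, Z)
  read 2, top Z: go to q2, push DZ → (q2, 20212121212, DZ)
  read 2, top D: go to q0, push D → (q0, 0212121212, DZ)
  read 0, top D: go to q2, push E → (q2, 212121212, EZ)
  read 2, top E: go to q0, push EE → (q0, 12121212, EEZ)
  read 1, top E: go to q2, push ε → (q2, 2121212, EZ)
  read 2, top E: go to q0, push EE → (q0, 121212, EEZ)
  read 1, top E: go to q2, push ε → (q2, 21212, EZ)
  read 2, top E: go to q0, push EE → (q0, 1212, EEZ)
  read 1, top E: go to q2, push ε → (q2, 212, EZ)
  read 2, top E: go to q0, push EE → (q0, 12, EEZ)
  read 1, top E: go to q2, push ε → (q2, 2, EZ)
  read 2, top E: go to q0, push EE → (q0, ε, EEZ)
All input consumed; M is in state q0.

q0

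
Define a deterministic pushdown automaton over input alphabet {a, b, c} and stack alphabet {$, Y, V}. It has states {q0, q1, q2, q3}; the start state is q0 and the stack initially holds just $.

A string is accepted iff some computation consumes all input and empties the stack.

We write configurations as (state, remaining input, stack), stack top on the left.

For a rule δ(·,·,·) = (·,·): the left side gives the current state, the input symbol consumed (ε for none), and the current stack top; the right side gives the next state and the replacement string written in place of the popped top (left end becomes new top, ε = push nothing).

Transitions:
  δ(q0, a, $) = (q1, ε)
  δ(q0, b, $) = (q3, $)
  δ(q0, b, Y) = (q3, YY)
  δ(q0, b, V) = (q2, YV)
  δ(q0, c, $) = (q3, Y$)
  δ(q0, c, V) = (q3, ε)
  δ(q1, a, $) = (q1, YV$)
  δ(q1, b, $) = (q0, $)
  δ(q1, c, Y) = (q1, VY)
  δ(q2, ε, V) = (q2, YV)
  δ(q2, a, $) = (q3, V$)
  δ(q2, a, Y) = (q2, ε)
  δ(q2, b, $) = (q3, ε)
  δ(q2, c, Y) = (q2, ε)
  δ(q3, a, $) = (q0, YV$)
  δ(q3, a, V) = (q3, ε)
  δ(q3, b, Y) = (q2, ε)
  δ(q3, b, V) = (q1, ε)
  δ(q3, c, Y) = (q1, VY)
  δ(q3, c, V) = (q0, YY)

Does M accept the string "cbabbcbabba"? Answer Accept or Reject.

Accept

(q0, cbabbcbabba, $)
  read c, top $: go to q3, push Y$ → (q3, babbcbabba, Y$)
  read b, top Y: go to q2, push ε → (q2, abbcbabba, $)
  read a, top $: go to q3, push V$ → (q3, bbcbabba, V$)
  read b, top V: go to q1, push ε → (q1, bcbabba, $)
  read b, top $: go to q0, push $ → (q0, cbabba, $)
  read c, top $: go to q3, push Y$ → (q3, babba, Y$)
  read b, top Y: go to q2, push ε → (q2, abba, $)
  read a, top $: go to q3, push V$ → (q3, bba, V$)
  read b, top V: go to q1, push ε → (q1, ba, $)
  read b, top $: go to q0, push $ → (q0, a, $)
  read a, top $: go to q1, push ε → (q1, ε, ε)
All input consumed and the stack is empty.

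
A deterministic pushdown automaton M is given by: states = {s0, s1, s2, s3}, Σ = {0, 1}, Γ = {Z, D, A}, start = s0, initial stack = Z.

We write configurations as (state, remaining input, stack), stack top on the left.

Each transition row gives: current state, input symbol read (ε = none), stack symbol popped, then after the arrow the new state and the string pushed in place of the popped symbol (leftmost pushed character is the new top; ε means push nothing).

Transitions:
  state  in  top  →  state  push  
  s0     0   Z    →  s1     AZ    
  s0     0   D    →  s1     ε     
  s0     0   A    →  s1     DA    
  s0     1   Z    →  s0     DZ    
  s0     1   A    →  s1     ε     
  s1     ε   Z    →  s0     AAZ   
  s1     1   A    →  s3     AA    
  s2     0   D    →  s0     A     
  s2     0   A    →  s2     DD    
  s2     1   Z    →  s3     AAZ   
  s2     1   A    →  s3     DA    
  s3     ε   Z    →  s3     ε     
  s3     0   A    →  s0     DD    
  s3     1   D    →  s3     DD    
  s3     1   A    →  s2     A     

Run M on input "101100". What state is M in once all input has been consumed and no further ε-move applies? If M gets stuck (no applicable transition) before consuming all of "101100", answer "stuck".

(s0, 101100, Z)
  read 1, top Z: go to s0, push DZ → (s0, 01100, DZ)
  read 0, top D: go to s1, push ε → (s1, 1100, Z)
  ε-move, top Z: go to s0, push AAZ → (s0, 1100, AAZ)
  read 1, top A: go to s1, push ε → (s1, 100, AZ)
  read 1, top A: go to s3, push AA → (s3, 00, AAZ)
  read 0, top A: go to s0, push DD → (s0, 0, DDAZ)
  read 0, top D: go to s1, push ε → (s1, ε, DAZ)
All input consumed; M is in state s1.

s1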